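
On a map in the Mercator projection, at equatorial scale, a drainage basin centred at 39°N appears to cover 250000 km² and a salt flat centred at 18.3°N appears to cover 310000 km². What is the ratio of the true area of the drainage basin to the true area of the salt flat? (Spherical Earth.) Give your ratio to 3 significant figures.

Since Mercator area scale is 1/cos²φ, the true area equals the apparent area multiplied by cos²φ.
True area of drainage basin: 250000 × cos²(39°) = 250000 × 0.6040 = 151000 km².
True area of salt flat: 310000 × cos²(18.3°) = 310000 × 0.9014 = 279400 km².
Ratio = 151000 / 279400 ≈ 0.540.

0.540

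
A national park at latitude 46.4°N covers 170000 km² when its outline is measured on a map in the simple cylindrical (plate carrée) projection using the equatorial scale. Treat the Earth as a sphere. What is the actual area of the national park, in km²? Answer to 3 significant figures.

117000 km²

In the plate carrée (x = Rλ, y = Rφ), meridians are true-scale (h = 1) and parallels are stretched by k = sec φ.
Areal scale = h·k = 1 × sec φ; at 46.4°, h = 1.000, k = 1.450, so h·k = 1.450.
True area = apparent / (areal scale) = 170000 / 1.450 ≈ 117000 km².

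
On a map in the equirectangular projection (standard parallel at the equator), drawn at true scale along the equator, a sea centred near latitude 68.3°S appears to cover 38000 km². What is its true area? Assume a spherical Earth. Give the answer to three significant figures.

For the equirectangular projection with φ₀ = 0 (plate carrée), h = 1 along meridians and k = sec φ along parallels.
Areal scale = h·k = 1 × sec φ; at 68.3°, h = 1.000, k = 2.705, so h·k = 2.705.
True area = apparent / (areal scale) = 38000 / 2.705 ≈ 14100 km².

14100 km²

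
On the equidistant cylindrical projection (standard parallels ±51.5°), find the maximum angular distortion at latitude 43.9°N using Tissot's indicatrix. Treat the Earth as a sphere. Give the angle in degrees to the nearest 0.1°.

With standard parallel φ₀ = 51.5°, the equirectangular projection gives x = Rλ cos φ₀, y = Rφ, so h = 1 and k = cos 51.5° / cos φ.
At 43.9°: h = 1.000, k = 0.8639; principal scales a = 1.000, b = 0.8639.
sin(ω/2) = (a − b)/(a + b) = 0.1361/1.864 = 0.07299, so ω = 2 arcsin(0.07299) ≈ 8.4°.

8.4°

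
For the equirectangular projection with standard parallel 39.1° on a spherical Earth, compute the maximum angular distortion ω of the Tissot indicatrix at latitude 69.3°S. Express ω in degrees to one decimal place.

With standard parallel φ₀ = 39.1°, the equirectangular projection gives x = Rλ cos φ₀, y = Rφ, so h = 1 and k = cos 39.1° / cos φ.
At 69.3°: h = 1.000, k = 2.195; principal scales a = 2.195, b = 1.000.
sin(ω/2) = (a − b)/(a + b) = 1.195/3.195 = 0.3741, so ω = 2 arcsin(0.3741) ≈ 43.9°.

43.9°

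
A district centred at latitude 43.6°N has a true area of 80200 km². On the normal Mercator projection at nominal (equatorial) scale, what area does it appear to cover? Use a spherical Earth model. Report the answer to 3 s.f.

Mercator is conformal, so the point scale is isotropic: h = k = sec φ = 1/cos φ.
Areal scale = k² = sec²φ = 1/cos²(43.6°) = 1/0.7242² = 1.907.
Apparent area = 80200 × 1.907 ≈ 153000 km².

153000 km²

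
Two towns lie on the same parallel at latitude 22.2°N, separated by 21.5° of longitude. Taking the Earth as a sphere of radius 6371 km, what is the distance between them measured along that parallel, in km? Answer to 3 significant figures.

Arc length along a parallel = R cos φ · Δλ (with Δλ in radians).
= 6371 × cos 22.2° × (21.5° × π/180) = 6371 × 0.9259 × 0.3752 ≈ 2210 km.

2210 km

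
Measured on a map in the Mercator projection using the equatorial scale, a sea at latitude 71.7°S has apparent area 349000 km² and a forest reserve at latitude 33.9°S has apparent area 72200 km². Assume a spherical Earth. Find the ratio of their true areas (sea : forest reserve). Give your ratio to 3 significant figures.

0.692

Mercator's areal exaggeration is sec²φ; hence true area = (apparent area) · cos²φ.
True area of sea: 349000 × cos²(71.7°) = 349000 × 0.09859 = 34410 km².
True area of forest reserve: 72200 × cos²(33.9°) = 72200 × 0.6889 = 49740 km².
Ratio = 34410 / 49740 ≈ 0.692.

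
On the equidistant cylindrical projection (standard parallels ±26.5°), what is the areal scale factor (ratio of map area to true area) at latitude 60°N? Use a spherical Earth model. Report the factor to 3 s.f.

1.79

With standard parallel φ₀ = 26.5°, the equirectangular projection gives x = Rλ cos φ₀, y = Rφ, so h = 1 and k = cos 26.5° / cos φ.
Areal scale = h·k = 1 × cos φ₀ / cos φ; at 60°, h = 1.000, k = 1.790, so h·k = 1.790.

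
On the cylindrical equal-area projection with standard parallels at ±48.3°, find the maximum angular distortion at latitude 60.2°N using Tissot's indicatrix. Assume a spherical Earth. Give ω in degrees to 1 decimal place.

For cylindrical equal-area with standard parallel φ₀, h = cos φ / cos φ₀ and k = cos φ₀ / cos φ, so h·k = 1.
At 60.2°: h = 0.7471, k = 1.339; principal scales a = 1.339, b = 0.7471.
sin(ω/2) = (a − b)/(a + b) = 0.5915/2.086 = 0.2836, so ω = 2 arcsin(0.2836) ≈ 33.0°.

33.0°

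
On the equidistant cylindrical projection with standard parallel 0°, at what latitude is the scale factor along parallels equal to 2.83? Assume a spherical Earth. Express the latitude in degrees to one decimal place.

Plate carrée: h = 1, k = sec φ along parallels.
sec φ = 2.83  ⇒  cos φ = 0.3534  ⇒  φ ≈ 69.3°.

69.3°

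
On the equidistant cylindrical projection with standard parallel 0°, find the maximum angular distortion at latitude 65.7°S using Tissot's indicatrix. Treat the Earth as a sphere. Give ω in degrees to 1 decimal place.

In the plate carrée (x = Rλ, y = Rφ), meridians are true-scale (h = 1) and parallels are stretched by k = sec φ.
At 65.7°: h = 1.000, k = 2.430; principal scales a = 2.430, b = 1.000.
sin(ω/2) = (a − b)/(a + b) = 1.430/3.430 = 0.4169, so ω = 2 arcsin(0.4169) ≈ 49.3°.

49.3°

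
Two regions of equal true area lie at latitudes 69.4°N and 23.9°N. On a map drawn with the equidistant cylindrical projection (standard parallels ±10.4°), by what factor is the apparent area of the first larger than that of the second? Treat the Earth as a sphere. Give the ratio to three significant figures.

In the equirectangular projection with standard parallel φ₀ = 10.4° (x = Rλ cos φ₀, y = Rφ), meridians are true-scale (h = 1) and the parallel scale is k = cos φ₀ / cos φ.
Areal scale at 69.4°: h·k = 1.000 × 2.795 = 2.795.
Areal scale at 23.9°: h·k = 1.000 × 1.076 = 1.076.
Ratio = 2.795/1.076 ≈ 2.60.

2.60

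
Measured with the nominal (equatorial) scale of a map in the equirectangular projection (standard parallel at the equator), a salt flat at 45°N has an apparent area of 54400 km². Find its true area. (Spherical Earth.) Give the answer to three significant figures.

Plate carrée maps x = Rλ, y = Rφ. The meridian scale is h = 1 and the parallel scale is k = 1/cos φ = sec φ.
Areal scale = h·k = 1 × sec φ; at 45°, h = 1.000, k = 1.414, so h·k = 1.414.
True area = apparent / (areal scale) = 54400 / 1.414 ≈ 38500 km².

38500 km²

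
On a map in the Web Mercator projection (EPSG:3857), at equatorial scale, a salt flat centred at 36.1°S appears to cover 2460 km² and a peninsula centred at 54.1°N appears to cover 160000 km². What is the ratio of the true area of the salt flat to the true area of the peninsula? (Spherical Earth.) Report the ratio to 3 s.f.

0.0292

Since Mercator area scale is 1/cos²φ, the true area equals the apparent area multiplied by cos²φ.
True area of salt flat: 2460 × cos²(36.1°) = 2460 × 0.6528 = 1606 km².
True area of peninsula: 160000 × cos²(54.1°) = 160000 × 0.3438 = 55010 km².
Ratio = 1606 / 55010 ≈ 0.0292.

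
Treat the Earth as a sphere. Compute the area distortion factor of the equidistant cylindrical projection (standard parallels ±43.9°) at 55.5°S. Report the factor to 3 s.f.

1.27

The equidistant cylindrical projection with φ₀ = 43.9° has h = 1 (meridians true) and k = cos φ₀ / cos φ along parallels.
Areal scale = h·k = 1 × cos φ₀ / cos φ; at 55.5°, h = 1.000, k = 1.272, so h·k = 1.272.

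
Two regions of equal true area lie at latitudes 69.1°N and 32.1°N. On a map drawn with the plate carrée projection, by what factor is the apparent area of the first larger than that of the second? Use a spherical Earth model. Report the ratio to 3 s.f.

For the equirectangular projection with φ₀ = 0 (plate carrée), h = 1 along meridians and k = sec φ along parallels.
Areal scale at 69.1°: h·k = 1.000 × 2.803 = 2.803.
Areal scale at 32.1°: h·k = 1.000 × 1.180 = 1.180.
Ratio = 2.803/1.180 ≈ 2.37.

2.37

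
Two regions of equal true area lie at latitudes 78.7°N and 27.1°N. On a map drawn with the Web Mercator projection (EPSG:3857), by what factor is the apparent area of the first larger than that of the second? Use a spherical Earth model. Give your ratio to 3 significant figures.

20.6

Mercator areal scale is sec²φ.
At 78.7°: sec²(78.7°) = 1/0.1959² = 26.05.
At 27.1°: sec²(27.1°) = 1/0.8902² = 1.262.
Ratio = 26.05/1.262 = cos²(27.1°)/cos²(78.7°) ≈ 20.6.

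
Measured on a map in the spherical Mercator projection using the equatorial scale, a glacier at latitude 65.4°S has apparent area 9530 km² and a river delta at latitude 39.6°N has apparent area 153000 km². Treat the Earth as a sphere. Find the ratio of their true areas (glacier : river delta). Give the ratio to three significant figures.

On Mercator the areal scale is sec²φ, so true area = apparent × cos²φ.
True area of glacier: 9530 × cos²(65.4°) = 9530 × 0.1733 = 1651 km².
True area of river delta: 153000 × cos²(39.6°) = 153000 × 0.5937 = 90830 km².
Ratio = 1651 / 90830 ≈ 0.0182.

0.0182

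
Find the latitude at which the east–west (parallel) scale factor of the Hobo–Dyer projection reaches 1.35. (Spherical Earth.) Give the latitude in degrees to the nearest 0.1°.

54.0°

Hobo–Dyer is a cylindrical equal-area projection with standard parallels at ±37.5°. A cylindrical equal-area projection with standard parallel φ₀ has meridian scale h = cos φ / cos φ₀ and parallel scale k = cos φ₀ / cos φ (so areas are preserved, h·k = 1).
k = cos φ₀ / cos φ = 1.35  ⇒  cos φ = cos 37.5° / 1.35 = 0.5877.
φ = arccos(0.5877) ≈ 54.0°.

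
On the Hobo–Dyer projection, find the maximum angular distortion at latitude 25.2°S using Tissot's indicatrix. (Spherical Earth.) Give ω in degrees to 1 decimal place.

15.0°

Hobo–Dyer is a cylindrical equal-area projection with standard parallels at ±37.5°. A cylindrical equal-area projection with standard parallel φ₀ has meridian scale h = cos φ / cos φ₀ and parallel scale k = cos φ₀ / cos φ (so areas are preserved, h·k = 1).
At 25.2°: h = 1.141, k = 0.8768; principal scales a = 1.141, b = 0.8768.
sin(ω/2) = (a − b)/(a + b) = 0.2637/2.017 = 0.1307, so ω = 2 arcsin(0.1307) ≈ 15.0°.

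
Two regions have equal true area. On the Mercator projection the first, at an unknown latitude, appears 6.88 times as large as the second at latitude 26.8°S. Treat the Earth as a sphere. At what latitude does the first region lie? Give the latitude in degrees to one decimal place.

On Mercator, (apparent₁)/(apparent₂) = sec²φ₁ / sec²φ₂ when true areas are equal.
cos²φ₂ / cos²φ₁ = 6.88  ⇒  cos φ₁ = cos 26.8° / √6.88 = 0.8926/2.623 = 0.3403.
φ₁ = arccos(0.3403) ≈ 70.1°.

70.1°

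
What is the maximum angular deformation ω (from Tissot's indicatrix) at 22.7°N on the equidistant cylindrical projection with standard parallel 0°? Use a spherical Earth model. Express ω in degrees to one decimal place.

For the equirectangular projection with φ₀ = 0 (plate carrée), h = 1 along meridians and k = sec φ along parallels.
At 22.7°: h = 1.000, k = 1.084; principal scales a = 1.084, b = 1.000.
sin(ω/2) = (a − b)/(a + b) = 0.08397/2.084 = 0.04029, so ω = 2 arcsin(0.04029) ≈ 4.6°.

4.6°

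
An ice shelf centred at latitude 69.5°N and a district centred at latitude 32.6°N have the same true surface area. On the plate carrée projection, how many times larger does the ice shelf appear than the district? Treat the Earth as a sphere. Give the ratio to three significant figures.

For the equirectangular projection with φ₀ = 0 (plate carrée), h = 1 along meridians and k = sec φ along parallels.
Areal scale at 69.5°: h·k = 1.000 × 2.855 = 2.855.
Areal scale at 32.6°: h·k = 1.000 × 1.187 = 1.187.
Ratio = 2.855/1.187 ≈ 2.41.

2.41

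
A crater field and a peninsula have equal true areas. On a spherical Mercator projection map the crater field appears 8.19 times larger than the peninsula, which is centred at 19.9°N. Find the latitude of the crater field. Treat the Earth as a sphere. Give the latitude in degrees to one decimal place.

For equal true areas on Mercator, apparent areas scale as sec²φ, so the ratio is cos²φ₂ / cos²φ₁.
cos²φ₂ / cos²φ₁ = 8.19  ⇒  cos φ₁ = cos 19.9° / √8.19 = 0.9403/2.862 = 0.3286.
φ₁ = arccos(0.3286) ≈ 70.8°.

70.8°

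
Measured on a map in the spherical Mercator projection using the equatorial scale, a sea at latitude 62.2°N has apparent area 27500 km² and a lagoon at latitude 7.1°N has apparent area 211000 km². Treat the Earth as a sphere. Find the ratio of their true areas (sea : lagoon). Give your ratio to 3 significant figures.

On Mercator the areal scale is sec²φ, so true area = apparent × cos²φ.
True area of sea: 27500 × cos²(62.2°) = 27500 × 0.2175 = 5982 km².
True area of lagoon: 211000 × cos²(7.1°) = 211000 × 0.9847 = 207800 km².
Ratio = 5982 / 207800 ≈ 0.0288.

0.0288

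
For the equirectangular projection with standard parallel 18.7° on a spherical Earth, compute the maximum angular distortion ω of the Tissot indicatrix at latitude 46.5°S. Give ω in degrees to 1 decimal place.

18.2°

The equidistant cylindrical projection with φ₀ = 18.7° has h = 1 (meridians true) and k = cos φ₀ / cos φ along parallels.
At 46.5°: h = 1.000, k = 1.376; principal scales a = 1.376, b = 1.000.
sin(ω/2) = (a − b)/(a + b) = 0.3760/2.376 = 0.1583, so ω = 2 arcsin(0.1583) ≈ 18.2°.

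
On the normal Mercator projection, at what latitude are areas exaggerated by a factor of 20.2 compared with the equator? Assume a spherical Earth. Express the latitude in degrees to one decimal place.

Mercator areal scale is sec²φ.
sec²φ = 20.2  ⇒  cos²φ = 0.04950  ⇒  cos φ = 0.2225.
φ = arccos(0.2225) ≈ 77.1°.

77.1°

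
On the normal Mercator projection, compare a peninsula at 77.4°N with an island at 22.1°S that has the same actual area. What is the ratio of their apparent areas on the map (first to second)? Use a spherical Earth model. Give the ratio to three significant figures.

18.0

Mercator is conformal with k = sec φ, so areal scale = k² = sec²φ.
At 77.4°: sec²(77.4°) = 1/0.2181² = 21.01.
At 22.1°: sec²(22.1°) = 1/0.9265² = 1.165.
Ratio = 21.01/1.165 = cos²(22.1°)/cos²(77.4°) ≈ 18.0.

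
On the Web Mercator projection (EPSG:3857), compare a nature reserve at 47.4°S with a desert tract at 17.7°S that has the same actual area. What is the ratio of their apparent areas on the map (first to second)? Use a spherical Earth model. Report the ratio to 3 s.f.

Mercator is conformal with k = sec φ, so areal scale = k² = sec²φ.
At 47.4°: sec²(47.4°) = 1/0.6769² = 2.183.
At 17.7°: sec²(17.7°) = 1/0.9527² = 1.102.
Ratio = 2.183/1.102 = cos²(17.7°)/cos²(47.4°) ≈ 1.98.

1.98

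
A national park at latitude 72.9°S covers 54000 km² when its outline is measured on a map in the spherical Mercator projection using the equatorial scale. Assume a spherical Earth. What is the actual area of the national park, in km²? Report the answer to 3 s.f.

4670 km²

Mercator is conformal, so the point scale is isotropic: h = k = sec φ = 1/cos φ.
Areal scale = k² = sec²φ = 1/cos²(72.9°) = 1/0.2940² = 11.57.
True area = apparent / (areal scale) = 54000 / 11.57 ≈ 4670 km².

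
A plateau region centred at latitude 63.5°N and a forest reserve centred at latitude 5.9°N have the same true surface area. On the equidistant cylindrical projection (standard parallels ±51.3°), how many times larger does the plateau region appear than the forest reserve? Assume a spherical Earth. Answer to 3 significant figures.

In the equirectangular projection with standard parallel φ₀ = 51.3° (x = Rλ cos φ₀, y = Rφ), meridians are true-scale (h = 1) and the parallel scale is k = cos φ₀ / cos φ.
Areal scale at 63.5°: h·k = 1.000 × 1.401 = 1.401.
Areal scale at 5.9°: h·k = 1.000 × 0.6286 = 0.6286.
Ratio = 1.401/0.6286 ≈ 2.23.

2.23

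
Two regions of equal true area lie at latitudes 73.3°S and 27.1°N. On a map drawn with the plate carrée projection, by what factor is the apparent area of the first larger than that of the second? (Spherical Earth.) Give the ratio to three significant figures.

In the plate carrée (x = Rλ, y = Rφ), meridians are true-scale (h = 1) and parallels are stretched by k = sec φ.
Areal scale at 73.3°: h·k = 1.000 × 3.480 = 3.480.
Areal scale at 27.1°: h·k = 1.000 × 1.123 = 1.123.
Ratio = 3.480/1.123 ≈ 3.10.

3.10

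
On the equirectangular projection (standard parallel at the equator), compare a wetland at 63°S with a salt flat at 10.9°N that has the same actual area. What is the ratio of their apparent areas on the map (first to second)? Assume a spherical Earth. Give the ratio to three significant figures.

2.16

In the plate carrée (x = Rλ, y = Rφ), meridians are true-scale (h = 1) and parallels are stretched by k = sec φ.
Areal scale at 63°: h·k = 1.000 × 2.203 = 2.203.
Areal scale at 10.9°: h·k = 1.000 × 1.018 = 1.018.
Ratio = 2.203/1.018 ≈ 2.16.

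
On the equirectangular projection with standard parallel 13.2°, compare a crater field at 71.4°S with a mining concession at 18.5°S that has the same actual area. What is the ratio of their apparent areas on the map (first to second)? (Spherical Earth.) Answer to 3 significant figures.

In the equirectangular projection with standard parallel φ₀ = 13.2° (x = Rλ cos φ₀, y = Rφ), meridians are true-scale (h = 1) and the parallel scale is k = cos φ₀ / cos φ.
Areal scale at 71.4°: h·k = 1.000 × 3.052 = 3.052.
Areal scale at 18.5°: h·k = 1.000 × 1.027 = 1.027.
Ratio = 3.052/1.027 ≈ 2.97.

2.97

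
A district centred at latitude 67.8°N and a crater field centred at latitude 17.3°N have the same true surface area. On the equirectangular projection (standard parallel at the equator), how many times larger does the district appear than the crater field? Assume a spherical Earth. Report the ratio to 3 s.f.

2.53

Plate carrée maps x = Rλ, y = Rφ. The meridian scale is h = 1 and the parallel scale is k = 1/cos φ = sec φ.
Areal scale at 67.8°: h·k = 1.000 × 2.647 = 2.647.
Areal scale at 17.3°: h·k = 1.000 × 1.047 = 1.047.
Ratio = 2.647/1.047 ≈ 2.53.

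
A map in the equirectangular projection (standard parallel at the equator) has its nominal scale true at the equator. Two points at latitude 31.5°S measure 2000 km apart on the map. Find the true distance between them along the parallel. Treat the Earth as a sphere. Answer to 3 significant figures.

1710 km

For the equirectangular projection with φ₀ = 0 (plate carrée), h = 1 along meridians and k = sec φ along parallels.
Along the parallel at 31.5°, map distances are exaggerated by k = sec 31.5° = 1.173.
True distance = 2000 / 1.173 = 2000 × cos 31.5° ≈ 1710 km.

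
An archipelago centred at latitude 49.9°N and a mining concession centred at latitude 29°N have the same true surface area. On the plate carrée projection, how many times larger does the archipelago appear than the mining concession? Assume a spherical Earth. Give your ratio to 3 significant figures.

Plate carrée maps x = Rλ, y = Rφ. The meridian scale is h = 1 and the parallel scale is k = 1/cos φ = sec φ.
Areal scale at 49.9°: h·k = 1.000 × 1.552 = 1.552.
Areal scale at 29°: h·k = 1.000 × 1.143 = 1.143.
Ratio = 1.552/1.143 ≈ 1.36.

1.36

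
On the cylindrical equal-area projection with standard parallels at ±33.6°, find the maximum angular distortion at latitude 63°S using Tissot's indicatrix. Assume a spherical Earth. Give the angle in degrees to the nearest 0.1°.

For cylindrical equal-area with standard parallel φ₀, h = cos φ / cos φ₀ and k = cos φ₀ / cos φ, so h·k = 1.
At 63°: h = 0.5451, k = 1.835; principal scales a = 1.835, b = 0.5451.
sin(ω/2) = (a − b)/(a + b) = 1.290/2.380 = 0.5419, so ω = 2 arcsin(0.5419) ≈ 65.6°.

65.6°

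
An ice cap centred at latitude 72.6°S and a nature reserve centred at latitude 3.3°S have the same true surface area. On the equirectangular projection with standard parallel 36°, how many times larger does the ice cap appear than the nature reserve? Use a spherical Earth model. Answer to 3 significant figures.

3.34

The equidistant cylindrical projection with φ₀ = 36° has h = 1 (meridians true) and k = cos φ₀ / cos φ along parallels.
Areal scale at 72.6°: h·k = 1.000 × 2.705 = 2.705.
Areal scale at 3.3°: h·k = 1.000 × 0.8104 = 0.8104.
Ratio = 2.705/0.8104 ≈ 3.34.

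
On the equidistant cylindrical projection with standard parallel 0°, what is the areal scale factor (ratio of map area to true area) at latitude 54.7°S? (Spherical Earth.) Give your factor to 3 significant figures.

For the equirectangular projection with φ₀ = 0 (plate carrée), h = 1 along meridians and k = sec φ along parallels.
Areal scale = h·k = 1 × sec φ; at 54.7°, h = 1.000, k = 1.731, so h·k = 1.731.

1.73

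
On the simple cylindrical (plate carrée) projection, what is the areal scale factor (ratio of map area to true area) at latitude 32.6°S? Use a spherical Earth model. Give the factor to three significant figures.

1.19

In the plate carrée (x = Rλ, y = Rφ), meridians are true-scale (h = 1) and parallels are stretched by k = sec φ.
Areal scale = h·k = 1 × sec φ; at 32.6°, h = 1.000, k = 1.187, so h·k = 1.187.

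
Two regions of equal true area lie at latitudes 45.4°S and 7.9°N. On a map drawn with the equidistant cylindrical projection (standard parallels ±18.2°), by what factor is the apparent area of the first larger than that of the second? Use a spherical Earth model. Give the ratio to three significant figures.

1.41

With standard parallel φ₀ = 18.2°, the equirectangular projection gives x = Rλ cos φ₀, y = Rφ, so h = 1 and k = cos 18.2° / cos φ.
Areal scale at 45.4°: h·k = 1.000 × 1.353 = 1.353.
Areal scale at 7.9°: h·k = 1.000 × 0.9591 = 0.9591.
Ratio = 1.353/0.9591 ≈ 1.41.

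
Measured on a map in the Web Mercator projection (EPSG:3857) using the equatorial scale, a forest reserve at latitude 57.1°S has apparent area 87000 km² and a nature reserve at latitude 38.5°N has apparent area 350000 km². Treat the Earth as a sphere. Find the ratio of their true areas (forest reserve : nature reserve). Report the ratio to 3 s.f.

On Mercator the areal scale is sec²φ, so true area = apparent × cos²φ.
True area of forest reserve: 87000 × cos²(57.1°) = 87000 × 0.2950 = 25670 km².
True area of nature reserve: 350000 × cos²(38.5°) = 350000 × 0.6125 = 214400 km².
Ratio = 25670 / 214400 ≈ 0.120.

0.120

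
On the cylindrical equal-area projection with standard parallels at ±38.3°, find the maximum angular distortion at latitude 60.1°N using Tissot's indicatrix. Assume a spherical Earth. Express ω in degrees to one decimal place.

A cylindrical equal-area projection with standard parallel φ₀ has meridian scale h = cos φ / cos φ₀ and parallel scale k = cos φ₀ / cos φ (so areas are preserved, h·k = 1).
At 60.1°: h = 0.6352, k = 1.574; principal scales a = 1.574, b = 0.6352.
sin(ω/2) = (a − b)/(a + b) = 0.9391/2.210 = 0.4250, so ω = 2 arcsin(0.4250) ≈ 50.3°.

50.3°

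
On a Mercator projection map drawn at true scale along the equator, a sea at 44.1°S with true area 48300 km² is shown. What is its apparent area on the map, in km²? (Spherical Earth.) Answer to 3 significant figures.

Mercator is conformal, so the point scale is isotropic: h = k = sec φ = 1/cos φ.
Areal scale = k² = sec²φ = 1/cos²(44.1°) = 1/0.7181² = 1.939.
Apparent area = 48300 × 1.939 ≈ 93700 km².

93700 km²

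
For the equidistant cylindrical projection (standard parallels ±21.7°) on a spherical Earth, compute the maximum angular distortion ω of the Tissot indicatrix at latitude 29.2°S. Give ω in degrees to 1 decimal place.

3.6°

With standard parallel φ₀ = 21.7°, the equirectangular projection gives x = Rλ cos φ₀, y = Rφ, so h = 1 and k = cos 21.7° / cos φ.
At 29.2°: h = 1.000, k = 1.064; principal scales a = 1.064, b = 1.000.
sin(ω/2) = (a − b)/(a + b) = 0.06439/2.064 = 0.03119, so ω = 2 arcsin(0.03119) ≈ 3.6°.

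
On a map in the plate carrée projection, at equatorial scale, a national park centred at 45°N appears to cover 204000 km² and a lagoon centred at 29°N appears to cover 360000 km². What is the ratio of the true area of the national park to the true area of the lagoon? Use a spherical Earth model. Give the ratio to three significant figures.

0.458

Plate carrée has h = 1 and k = sec φ, giving areal scale sec φ; true area = (apparent area) · cos φ.
True area of national park: 204000 × cos(45°) = 204000 × 0.7071 = 144200 km².
True area of lagoon: 360000 × cos(29°) = 360000 × 0.8746 = 314900 km².
Ratio = 144200 / 314900 ≈ 0.458.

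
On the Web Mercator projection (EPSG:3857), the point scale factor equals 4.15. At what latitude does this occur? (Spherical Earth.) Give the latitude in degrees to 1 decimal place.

Mercator scale is k = sec φ = 1/cos φ.
1/cos φ = 4.15  ⇒  cos φ = 0.2410  ⇒  φ = arccos(0.2410) ≈ 76.1°.

76.1°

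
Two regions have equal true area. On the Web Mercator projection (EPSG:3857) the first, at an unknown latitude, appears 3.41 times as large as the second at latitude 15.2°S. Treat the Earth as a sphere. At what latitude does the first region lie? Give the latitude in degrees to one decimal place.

On Mercator, (apparent₁)/(apparent₂) = sec²φ₁ / sec²φ₂ when true areas are equal.
cos²φ₂ / cos²φ₁ = 3.41  ⇒  cos φ₁ = cos 15.2° / √3.41 = 0.9650/1.847 = 0.5226.
φ₁ = arccos(0.5226) ≈ 58.5°.

58.5°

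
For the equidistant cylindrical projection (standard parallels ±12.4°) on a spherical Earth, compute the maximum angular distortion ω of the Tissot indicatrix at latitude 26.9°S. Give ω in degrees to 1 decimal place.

With standard parallel φ₀ = 12.4°, the equirectangular projection gives x = Rλ cos φ₀, y = Rφ, so h = 1 and k = cos 12.4° / cos φ.
At 26.9°: h = 1.000, k = 1.095; principal scales a = 1.095, b = 1.000.
sin(ω/2) = (a − b)/(a + b) = 0.09517/2.095 = 0.04542, so ω = 2 arcsin(0.04542) ≈ 5.2°.

5.2°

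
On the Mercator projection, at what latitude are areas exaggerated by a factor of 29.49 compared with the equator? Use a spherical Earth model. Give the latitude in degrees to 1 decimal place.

Mercator areal scale is sec²φ.
sec²φ = 29.49  ⇒  cos²φ = 0.03391  ⇒  cos φ = 0.1841.
φ = arccos(0.1841) ≈ 79.4°.

79.4°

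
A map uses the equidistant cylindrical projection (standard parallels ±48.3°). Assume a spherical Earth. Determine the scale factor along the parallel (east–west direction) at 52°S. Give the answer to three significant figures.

The equidistant cylindrical projection with φ₀ = 48.3° has h = 1 (meridians true) and k = cos φ₀ / cos φ along parallels.
k = cos 48.3° / cos 52° = 0.6652/0.6157 = 1.081.

1.08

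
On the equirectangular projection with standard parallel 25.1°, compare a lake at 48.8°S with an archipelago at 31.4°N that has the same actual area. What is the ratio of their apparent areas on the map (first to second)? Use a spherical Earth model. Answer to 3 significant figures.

1.30

In the equirectangular projection with standard parallel φ₀ = 25.1° (x = Rλ cos φ₀, y = Rφ), meridians are true-scale (h = 1) and the parallel scale is k = cos φ₀ / cos φ.
Areal scale at 48.8°: h·k = 1.000 × 1.375 = 1.375.
Areal scale at 31.4°: h·k = 1.000 × 1.061 = 1.061.
Ratio = 1.375/1.061 ≈ 1.30.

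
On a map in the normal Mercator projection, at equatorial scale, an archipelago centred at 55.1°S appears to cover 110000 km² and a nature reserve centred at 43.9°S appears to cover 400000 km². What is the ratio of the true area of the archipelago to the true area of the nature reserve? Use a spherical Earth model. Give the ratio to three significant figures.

Mercator's areal exaggeration is sec²φ; hence true area = (apparent area) · cos²φ.
True area of archipelago: 110000 × cos²(55.1°) = 110000 × 0.3274 = 36010 km².
True area of nature reserve: 400000 × cos²(43.9°) = 400000 × 0.5192 = 207700 km².
Ratio = 36010 / 207700 ≈ 0.173.

0.173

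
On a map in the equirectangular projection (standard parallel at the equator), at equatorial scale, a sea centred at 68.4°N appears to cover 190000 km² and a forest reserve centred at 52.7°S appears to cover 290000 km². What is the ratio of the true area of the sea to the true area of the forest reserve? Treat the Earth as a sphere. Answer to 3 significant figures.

On the plate carrée, areal scale = h·k = 1 × sec φ, so true area = apparent × cos φ.
True area of sea: 190000 × cos(68.4°) = 190000 × 0.3681 = 69940 km².
True area of forest reserve: 290000 × cos(52.7°) = 290000 × 0.6060 = 175700 km².
Ratio = 69940 / 175700 ≈ 0.398.

0.398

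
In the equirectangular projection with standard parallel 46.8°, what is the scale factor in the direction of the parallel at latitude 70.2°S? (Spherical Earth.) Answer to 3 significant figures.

2.02

The equidistant cylindrical projection with φ₀ = 46.8° has h = 1 (meridians true) and k = cos φ₀ / cos φ along parallels.
k = cos 46.8° / cos 70.2° = 0.6845/0.3387 = 2.021.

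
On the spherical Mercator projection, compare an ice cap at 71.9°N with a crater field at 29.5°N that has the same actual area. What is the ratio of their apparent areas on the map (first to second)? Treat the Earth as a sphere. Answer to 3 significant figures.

Mercator areal scale is sec²φ.
At 71.9°: sec²(71.9°) = 1/0.3107² = 10.36.
At 29.5°: sec²(29.5°) = 1/0.8704² = 1.320.
Ratio = 10.36/1.320 = cos²(29.5°)/cos²(71.9°) ≈ 7.85.

7.85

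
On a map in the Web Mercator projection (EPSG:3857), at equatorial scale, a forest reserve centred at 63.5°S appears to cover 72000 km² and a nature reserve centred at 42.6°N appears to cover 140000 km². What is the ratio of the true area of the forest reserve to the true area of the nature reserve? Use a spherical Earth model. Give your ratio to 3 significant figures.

0.189

Mercator's areal exaggeration is sec²φ; hence true area = (apparent area) · cos²φ.
True area of forest reserve: 72000 × cos²(63.5°) = 72000 × 0.1991 = 14330 km².
True area of nature reserve: 140000 × cos²(42.6°) = 140000 × 0.5418 = 75860 km².
Ratio = 14330 / 75860 ≈ 0.189.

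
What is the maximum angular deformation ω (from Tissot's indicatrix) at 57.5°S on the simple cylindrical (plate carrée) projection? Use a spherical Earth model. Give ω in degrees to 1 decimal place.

35.0°

For the equirectangular projection with φ₀ = 0 (plate carrée), h = 1 along meridians and k = sec φ along parallels.
At 57.5°: h = 1.000, k = 1.861; principal scales a = 1.861, b = 1.000.
sin(ω/2) = (a − b)/(a + b) = 0.8612/2.861 = 0.3010, so ω = 2 arcsin(0.3010) ≈ 35.0°.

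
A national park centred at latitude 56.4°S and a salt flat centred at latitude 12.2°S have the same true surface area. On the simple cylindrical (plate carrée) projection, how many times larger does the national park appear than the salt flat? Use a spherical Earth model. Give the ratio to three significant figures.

For the equirectangular projection with φ₀ = 0 (plate carrée), h = 1 along meridians and k = sec φ along parallels.
Areal scale at 56.4°: h·k = 1.000 × 1.807 = 1.807.
Areal scale at 12.2°: h·k = 1.000 × 1.023 = 1.023.
Ratio = 1.807/1.023 ≈ 1.77.

1.77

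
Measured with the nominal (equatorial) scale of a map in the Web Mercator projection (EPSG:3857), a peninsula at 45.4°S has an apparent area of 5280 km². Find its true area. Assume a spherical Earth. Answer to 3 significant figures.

For Mercator, h = k = sec φ (a conformal cylindrical projection has a single point scale, 1/cos φ).
Areal scale = k² = sec²φ = 1/cos²(45.4°) = 1/0.7022² = 2.028.
True area = apparent / (areal scale) = 5280 / 2.028 ≈ 2600 km².

2600 km²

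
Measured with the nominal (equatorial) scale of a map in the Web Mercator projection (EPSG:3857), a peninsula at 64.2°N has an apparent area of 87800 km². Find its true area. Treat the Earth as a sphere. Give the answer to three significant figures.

16600 km²

For Mercator, h = k = sec φ (a conformal cylindrical projection has a single point scale, 1/cos φ).
Areal scale = k² = sec²φ = 1/cos²(64.2°) = 1/0.4352² = 5.279.
True area = apparent / (areal scale) = 87800 / 5.279 ≈ 16600 km².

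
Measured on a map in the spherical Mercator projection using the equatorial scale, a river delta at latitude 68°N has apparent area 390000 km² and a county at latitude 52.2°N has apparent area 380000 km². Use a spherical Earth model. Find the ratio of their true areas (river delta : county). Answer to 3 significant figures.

Mercator's areal exaggeration is sec²φ; hence true area = (apparent area) · cos²φ.
True area of river delta: 390000 × cos²(68°) = 390000 × 0.1403 = 54730 km².
True area of county: 380000 × cos²(52.2°) = 380000 × 0.3757 = 142700 km².
Ratio = 54730 / 142700 ≈ 0.383.

0.383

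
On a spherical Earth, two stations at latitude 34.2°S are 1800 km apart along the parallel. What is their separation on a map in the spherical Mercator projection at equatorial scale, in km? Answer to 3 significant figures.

The Mercator projection is conformal; its linear scale factor is the same in every direction and equals sec φ = 1/cos φ.
Along the parallel, k = sec 34.2° = 1/0.8271 = 1.209.
Map distance = 1800 × 1.209 ≈ 2180 km.

2180 km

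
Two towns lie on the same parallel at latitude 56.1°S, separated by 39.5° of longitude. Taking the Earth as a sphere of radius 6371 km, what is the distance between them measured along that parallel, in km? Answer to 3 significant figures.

Arc length along a parallel = R cos φ · Δλ (with Δλ in radians).
= 6371 × cos 56.1° × (39.5° × π/180) = 6371 × 0.5577 × 0.6894 ≈ 2450 km.

2450 km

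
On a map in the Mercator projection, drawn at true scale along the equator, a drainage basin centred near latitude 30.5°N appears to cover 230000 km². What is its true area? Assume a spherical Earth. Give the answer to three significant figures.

Mercator is conformal, so the point scale is isotropic: h = k = sec φ = 1/cos φ.
Areal scale = k² = sec²φ = 1/cos²(30.5°) = 1/0.8616² = 1.347.
True area = apparent / (areal scale) = 230000 / 1.347 ≈ 171000 km².

171000 km²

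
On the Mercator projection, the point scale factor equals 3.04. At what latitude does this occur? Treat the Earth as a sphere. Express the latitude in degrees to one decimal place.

70.8°

Mercator scale is k = sec φ = 1/cos φ.
1/cos φ = 3.04  ⇒  cos φ = 0.3289  ⇒  φ = arccos(0.3289) ≈ 70.8°.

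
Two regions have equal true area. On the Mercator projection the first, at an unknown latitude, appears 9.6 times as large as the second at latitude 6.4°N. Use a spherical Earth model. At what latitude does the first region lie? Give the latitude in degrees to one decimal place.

For equal true areas on Mercator, apparent areas scale as sec²φ, so the ratio is cos²φ₂ / cos²φ₁.
cos²φ₂ / cos²φ₁ = 9.6  ⇒  cos φ₁ = cos 6.4° / √9.6 = 0.9938/3.098 = 0.3207.
φ₁ = arccos(0.3207) ≈ 71.3°.

71.3°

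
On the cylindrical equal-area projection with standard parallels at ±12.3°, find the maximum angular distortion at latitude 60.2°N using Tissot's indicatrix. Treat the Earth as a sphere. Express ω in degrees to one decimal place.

Cylindrical equal-area (φ₀ = 12.3°): h = cos φ / cos 12.3° along meridians, k = cos 12.3° / cos φ along parallels; h·k = 1.
At 60.2°: h = 0.5086, k = 1.966; principal scales a = 1.966, b = 0.5086.
sin(ω/2) = (a − b)/(a + b) = 1.457/2.475 = 0.5889, so ω = 2 arcsin(0.5889) ≈ 72.2°.

72.2°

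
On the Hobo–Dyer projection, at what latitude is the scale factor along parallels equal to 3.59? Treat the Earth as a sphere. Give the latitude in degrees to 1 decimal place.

The Hobo–Dyer projection is cylindrical equal-area with φ₀ = 37.5°. A cylindrical equal-area projection with standard parallel φ₀ has meridian scale h = cos φ / cos φ₀ and parallel scale k = cos φ₀ / cos φ (so areas are preserved, h·k = 1).
k = cos φ₀ / cos φ = 3.59  ⇒  cos φ = cos 37.5° / 3.59 = 0.2210.
φ = arccos(0.2210) ≈ 77.2°.

77.2°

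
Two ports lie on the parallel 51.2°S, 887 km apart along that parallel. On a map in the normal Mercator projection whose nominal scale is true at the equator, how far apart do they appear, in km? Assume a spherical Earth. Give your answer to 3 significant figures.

1420 km

The Mercator projection is conformal; its linear scale factor is the same in every direction and equals sec φ = 1/cos φ.
Along the parallel, k = sec 51.2° = 1/0.6266 = 1.596.
Map distance = 887 × 1.596 ≈ 1420 km.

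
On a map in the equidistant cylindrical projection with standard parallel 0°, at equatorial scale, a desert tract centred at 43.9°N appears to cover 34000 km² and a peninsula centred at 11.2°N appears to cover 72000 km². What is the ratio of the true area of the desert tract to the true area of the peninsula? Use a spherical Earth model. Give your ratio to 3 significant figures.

0.347

Plate carrée has h = 1 and k = sec φ, giving areal scale sec φ; true area = (apparent area) · cos φ.
True area of desert tract: 34000 × cos(43.9°) = 34000 × 0.7206 = 24500 km².
True area of peninsula: 72000 × cos(11.2°) = 72000 × 0.9810 = 70630 km².
Ratio = 24500 / 70630 ≈ 0.347.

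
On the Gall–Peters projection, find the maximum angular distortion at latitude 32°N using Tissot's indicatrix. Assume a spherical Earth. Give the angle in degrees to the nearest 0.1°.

20.7°

The Gall–Peters projection is cylindrical equal-area with φ₀ = 45°. A cylindrical equal-area projection with standard parallel φ₀ has meridian scale h = cos φ / cos φ₀ and parallel scale k = cos φ₀ / cos φ (so areas are preserved, h·k = 1).
At 32°: h = 1.199, k = 0.8338; principal scales a = 1.199, b = 0.8338.
sin(ω/2) = (a − b)/(a + b) = 0.3655/2.033 = 0.1798, so ω = 2 arcsin(0.1798) ≈ 20.7°.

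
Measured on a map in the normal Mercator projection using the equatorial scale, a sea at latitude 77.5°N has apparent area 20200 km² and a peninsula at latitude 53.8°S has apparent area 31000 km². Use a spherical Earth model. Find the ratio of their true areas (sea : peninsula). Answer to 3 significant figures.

Mercator's areal exaggeration is sec²φ; hence true area = (apparent area) · cos²φ.
True area of sea: 20200 × cos²(77.5°) = 20200 × 0.04685 = 946.3 km².
True area of peninsula: 31000 × cos²(53.8°) = 31000 × 0.3488 = 10810 km².
Ratio = 946.3 / 10810 ≈ 0.0875.

0.0875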